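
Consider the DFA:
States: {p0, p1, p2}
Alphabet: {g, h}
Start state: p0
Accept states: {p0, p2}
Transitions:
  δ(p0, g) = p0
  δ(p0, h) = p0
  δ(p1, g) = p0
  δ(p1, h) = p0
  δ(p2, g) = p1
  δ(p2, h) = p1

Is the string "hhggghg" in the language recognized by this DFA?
Processing string "hhggghg":
  p0 --h--> p0
  p0 --h--> p0
  p0 --g--> p0
  p0 --g--> p0
  p0 --g--> p0
  p0 --h--> p0
  p0 --g--> p0
Final state: p0
Accept states: {p0, p2}
Yes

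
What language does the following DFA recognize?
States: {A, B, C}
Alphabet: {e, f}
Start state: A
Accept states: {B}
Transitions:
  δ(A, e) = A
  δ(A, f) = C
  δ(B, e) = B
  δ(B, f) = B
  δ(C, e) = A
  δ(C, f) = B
Testing a few strings:
  'fefe' → reject
  'efee' → reject
  'e' → reject
  'fffe' → accept
State roles: A=no progress toward ff; B=substring ff seen; C=one trailing f
All strings over {e,f} containing the substring ff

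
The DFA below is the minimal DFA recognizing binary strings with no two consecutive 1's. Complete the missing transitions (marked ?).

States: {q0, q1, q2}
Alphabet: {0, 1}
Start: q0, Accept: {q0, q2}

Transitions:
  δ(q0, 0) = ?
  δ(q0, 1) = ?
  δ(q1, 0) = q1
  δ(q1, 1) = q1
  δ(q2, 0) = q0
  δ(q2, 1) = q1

From the language and accept set, identify what each state tracks — q0: last symbol not 1 (ok); q1: saw 11 (dead); q2: last symbol 1 (ok).
Each missing δ(q, a) is the state matching the new tracked value after reading a.
δ(q0, 0) = q0; δ(q0, 1) = q2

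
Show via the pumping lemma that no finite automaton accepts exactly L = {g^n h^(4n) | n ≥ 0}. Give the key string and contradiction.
Assume L is regular with pumping length p. Idea: pumping the g-block breaks the 1:4 ratio.
Choose s = g^p h^(4p) (length 5p ≥ p). By the pumping lemma, s = xyz with |xy| ≤ p, |y| > 0, so y = g^k with k ≥ 1. Then xy²z = g^(p+k) h^(4p). For this to be in L we would need 4p = 4(p+k), i.e. 4k = 0, contradicting k ≥ 1. So xy²z ∉ L.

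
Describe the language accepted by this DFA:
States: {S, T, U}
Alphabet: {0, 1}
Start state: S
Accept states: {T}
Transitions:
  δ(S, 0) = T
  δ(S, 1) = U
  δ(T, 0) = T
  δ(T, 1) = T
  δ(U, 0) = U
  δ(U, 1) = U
Testing a few strings:
  '000' → accept
  '0' → accept
  '10' → reject
  '01' → accept
State roles: S=no input read; T=started with 0; U=started with 1 (dead)
All binary strings starting with 0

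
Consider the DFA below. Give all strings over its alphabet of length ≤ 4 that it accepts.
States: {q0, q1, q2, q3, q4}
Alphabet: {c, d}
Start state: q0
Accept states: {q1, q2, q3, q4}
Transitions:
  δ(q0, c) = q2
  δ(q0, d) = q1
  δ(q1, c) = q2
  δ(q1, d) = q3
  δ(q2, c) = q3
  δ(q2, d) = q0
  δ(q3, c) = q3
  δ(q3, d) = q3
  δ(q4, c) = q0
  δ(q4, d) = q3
c, d, cc, dc, dd, ccc, ccd, cdc, cdd, dcc, ddc, ddd, cccc, cccd, ccdc, ccdd, cdcc, cddc, cddd, dccc, dccd, dcdc, dcdd, ddcc, ddcd, dddc, dddd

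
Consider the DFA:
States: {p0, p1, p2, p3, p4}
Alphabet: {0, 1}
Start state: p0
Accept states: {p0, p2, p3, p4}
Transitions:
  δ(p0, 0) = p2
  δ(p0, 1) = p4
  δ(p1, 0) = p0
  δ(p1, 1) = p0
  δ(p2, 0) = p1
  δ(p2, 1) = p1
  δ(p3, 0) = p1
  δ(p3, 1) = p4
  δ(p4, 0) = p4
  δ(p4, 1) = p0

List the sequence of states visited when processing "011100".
read '0': p0 → p2
  read '1': p2 → p1
  read '1': p1 → p0
  read '1': p0 → p4
  read '0': p4 → p4
  read '0': p4 → p4
p0 -> p2 -> p1 -> p0 -> p4 -> p4 -> p4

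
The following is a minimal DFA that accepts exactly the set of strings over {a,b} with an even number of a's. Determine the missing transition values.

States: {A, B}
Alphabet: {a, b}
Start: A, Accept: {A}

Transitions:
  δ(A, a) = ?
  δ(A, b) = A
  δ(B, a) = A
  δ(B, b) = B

From the language and accept set, identify what each state tracks — A: even number of a's so far; B: odd number of a's so far.
Each missing δ(q, a) is the state matching the new tracked value after reading a.
δ(A, a) = B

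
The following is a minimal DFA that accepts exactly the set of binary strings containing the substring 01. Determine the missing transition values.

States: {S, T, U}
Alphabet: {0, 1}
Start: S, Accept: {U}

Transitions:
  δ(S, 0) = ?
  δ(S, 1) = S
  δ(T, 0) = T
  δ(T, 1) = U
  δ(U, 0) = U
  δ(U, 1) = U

From the language and accept set, identify what each state tracks — S: no 0 seen yet; T: seen a 0, waiting for 1; U: substring 01 seen.
Each missing δ(q, a) is the state matching the new tracked value after reading a.
δ(S, 0) = T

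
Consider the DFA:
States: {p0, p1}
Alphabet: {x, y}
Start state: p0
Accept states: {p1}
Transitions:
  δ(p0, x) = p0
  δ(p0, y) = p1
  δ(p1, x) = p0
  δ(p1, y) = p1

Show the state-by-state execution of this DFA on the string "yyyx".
read 'y': p0 → p1
  read 'y': p1 → p1
  read 'y': p1 → p1
  read 'x': p1 → p0
p0 -> p1 -> p1 -> p1 -> p0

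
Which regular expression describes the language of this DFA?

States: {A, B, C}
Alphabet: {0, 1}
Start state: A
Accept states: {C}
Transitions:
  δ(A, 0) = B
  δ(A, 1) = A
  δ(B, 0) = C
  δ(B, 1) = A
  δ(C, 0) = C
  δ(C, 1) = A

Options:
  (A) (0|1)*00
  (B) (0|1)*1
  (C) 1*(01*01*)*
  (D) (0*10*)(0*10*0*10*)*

Check each option against the DFA on short strings; one disagreement eliminates an option:
  (A) (0|1)*00: agrees with the DFA on every string of length ≤ 6
  (B) (0|1)*1: on '1' the DFA goes A → A and rejects (A ∉ Accept), but the regex matches it → eliminate
  (C) 1*(01*01*)*: on ε the DFA stays in A and rejects (A ∉ Accept), but the regex matches it → eliminate
  (D) (0*10*)(0*10*0*10*)*: on '1' the DFA goes A → A and rejects (A ∉ Accept), but the regex matches it → eliminate
Only (A) is consistent with the DFA.
(A) (0|1)*00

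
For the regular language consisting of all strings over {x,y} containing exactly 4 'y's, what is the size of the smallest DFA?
By Myhill–Nerode, count the distinguishable equivalence classes: 6 classes — having seen 0, 1, …, 4, or >4 copies of 'y'; the count-4 class is the only accepting one and >4 is dead.
6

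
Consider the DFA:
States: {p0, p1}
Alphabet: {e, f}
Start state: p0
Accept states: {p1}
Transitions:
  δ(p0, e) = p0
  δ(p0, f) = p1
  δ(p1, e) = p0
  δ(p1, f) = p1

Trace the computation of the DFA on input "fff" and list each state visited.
read 'f': p0 → p1
  read 'f': p1 → p1
  read 'f': p1 → p1
p0 -> p1 -> p1 -> p1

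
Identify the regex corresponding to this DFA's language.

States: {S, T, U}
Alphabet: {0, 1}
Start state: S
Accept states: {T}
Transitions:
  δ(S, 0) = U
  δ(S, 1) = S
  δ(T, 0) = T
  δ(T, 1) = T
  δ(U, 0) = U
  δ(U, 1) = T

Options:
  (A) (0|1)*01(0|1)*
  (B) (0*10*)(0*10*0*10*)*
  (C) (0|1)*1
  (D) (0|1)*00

Check each option against the DFA on short strings; one disagreement eliminates an option:
  (A) (0|1)*01(0|1)*: agrees with the DFA on every string of length ≤ 6
  (B) (0*10*)(0*10*0*10*)*: on '1' the DFA goes S → S and rejects (S ∉ Accept), but the regex matches it → eliminate
  (C) (0|1)*1: on '1' the DFA goes S → S and rejects (S ∉ Accept), but the regex matches it → eliminate
  (D) (0|1)*00: on '00' the DFA goes S → U → U and rejects (U ∉ Accept), but the regex matches it → eliminate
Only (A) is consistent with the DFA.
(A) (0|1)*01(0|1)*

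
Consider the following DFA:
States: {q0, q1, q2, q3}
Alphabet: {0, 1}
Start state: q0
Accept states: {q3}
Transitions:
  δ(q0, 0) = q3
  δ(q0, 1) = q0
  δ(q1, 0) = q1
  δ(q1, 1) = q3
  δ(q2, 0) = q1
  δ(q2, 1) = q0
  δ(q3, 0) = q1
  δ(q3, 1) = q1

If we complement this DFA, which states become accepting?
Complement accept states = All states \ Original accept states
= {q0, q1, q2, q3} \ {q3}
{q0, q1, q2}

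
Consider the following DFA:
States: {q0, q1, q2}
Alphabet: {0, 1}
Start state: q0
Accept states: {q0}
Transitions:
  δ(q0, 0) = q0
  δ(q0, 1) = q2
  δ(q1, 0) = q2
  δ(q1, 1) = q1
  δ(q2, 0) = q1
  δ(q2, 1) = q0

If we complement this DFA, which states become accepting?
Complement accept states = All states \ Original accept states
= {q0, q1, q2} \ {q0}
{q1, q2}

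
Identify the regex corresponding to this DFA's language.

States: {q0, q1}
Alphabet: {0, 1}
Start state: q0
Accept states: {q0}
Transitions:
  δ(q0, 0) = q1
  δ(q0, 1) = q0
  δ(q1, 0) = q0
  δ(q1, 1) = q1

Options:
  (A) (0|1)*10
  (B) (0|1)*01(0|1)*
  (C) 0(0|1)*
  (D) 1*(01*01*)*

Check each option against the DFA on short strings; one disagreement eliminates an option:
  (A) (0|1)*10: on ε the DFA stays in q0 and accepts (q0 ∈ Accept), but the regex does not match it → eliminate
  (B) (0|1)*01(0|1)*: on ε the DFA stays in q0 and accepts (q0 ∈ Accept), but the regex does not match it → eliminate
  (C) 0(0|1)*: on ε the DFA stays in q0 and accepts (q0 ∈ Accept), but the regex does not match it → eliminate
  (D) 1*(01*01*)*: agrees with the DFA on every string of length ≤ 6
Only (D) is consistent with the DFA.
(D) 1*(01*01*)*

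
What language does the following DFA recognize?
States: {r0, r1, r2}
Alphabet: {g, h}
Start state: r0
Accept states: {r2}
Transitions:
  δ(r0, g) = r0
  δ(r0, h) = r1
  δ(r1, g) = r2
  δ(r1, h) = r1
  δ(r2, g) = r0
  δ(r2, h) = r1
Testing a few strings:
  'g' → reject
  'ghh' → reject
  'hg' → accept
  'hghg' → accept
State roles: r0=no suffix match; r1=one trailing h; r2=suffix is hg
All strings over {g,h} ending with hg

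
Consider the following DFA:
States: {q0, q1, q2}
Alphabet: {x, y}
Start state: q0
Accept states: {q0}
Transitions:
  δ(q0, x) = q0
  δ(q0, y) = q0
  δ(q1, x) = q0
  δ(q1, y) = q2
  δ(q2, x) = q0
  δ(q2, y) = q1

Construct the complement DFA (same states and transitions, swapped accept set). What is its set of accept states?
Complement accept states = All states \ Original accept states
= {q0, q1, q2} \ {q0}
{q1, q2}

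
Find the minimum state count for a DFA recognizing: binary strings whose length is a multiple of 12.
By Myhill–Nerode, count the distinguishable equivalence classes: 12 classes — one per residue of the length mod 12; class i is distinguished from class j by any string of length (12 − i) mod 12.
12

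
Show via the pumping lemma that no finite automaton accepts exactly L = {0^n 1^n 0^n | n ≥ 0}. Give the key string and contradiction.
Assume L is regular with pumping length p. Idea: pumping the first 0-block unbalances it against the other two.
Choose s = 0^p 1^p 0^p ∈ L (|s| = 3p ≥ p). By the pumping lemma, s = xyz with |xy| ≤ p, |y| > 0, so y = 0^k with k ≥ 1, inside the first 0-block. Then xy²z = 0^(p+k) 1^p 0^p. The first block has length p+k ≠ p, so the three block lengths are no longer equal and xy²z ∉ L.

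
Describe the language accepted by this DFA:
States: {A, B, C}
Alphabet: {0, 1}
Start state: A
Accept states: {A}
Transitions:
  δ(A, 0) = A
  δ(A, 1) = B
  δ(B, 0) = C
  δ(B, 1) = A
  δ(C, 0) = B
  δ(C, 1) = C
Testing a few strings:
  '00' → accept
  '0000' → accept
  '1110' → reject
  '1100' → accept
State roles: A=value ≡ 0 (mod 3); B=value ≡ 1 (mod 3); C=value ≡ 2 (mod 3)
All binary strings representing a multiple of 3 (read in base 2; leading zeros allowed and ε counts as 0)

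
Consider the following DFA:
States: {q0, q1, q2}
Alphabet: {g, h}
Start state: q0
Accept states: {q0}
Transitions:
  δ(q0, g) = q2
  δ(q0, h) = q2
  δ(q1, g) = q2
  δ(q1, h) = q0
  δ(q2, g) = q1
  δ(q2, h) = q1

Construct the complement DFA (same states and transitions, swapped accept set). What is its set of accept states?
Complement accept states = All states \ Original accept states
= {q0, q1, q2} \ {q0}
{q1, q2}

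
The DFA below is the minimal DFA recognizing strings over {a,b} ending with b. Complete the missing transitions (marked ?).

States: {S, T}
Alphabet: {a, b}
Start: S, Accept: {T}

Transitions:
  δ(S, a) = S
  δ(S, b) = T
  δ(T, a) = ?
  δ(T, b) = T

From the language and accept set, identify what each state tracks — S: last symbol not b; T: last symbol is b.
Each missing δ(q, a) is the state matching the new tracked value after reading a.
δ(T, a) = S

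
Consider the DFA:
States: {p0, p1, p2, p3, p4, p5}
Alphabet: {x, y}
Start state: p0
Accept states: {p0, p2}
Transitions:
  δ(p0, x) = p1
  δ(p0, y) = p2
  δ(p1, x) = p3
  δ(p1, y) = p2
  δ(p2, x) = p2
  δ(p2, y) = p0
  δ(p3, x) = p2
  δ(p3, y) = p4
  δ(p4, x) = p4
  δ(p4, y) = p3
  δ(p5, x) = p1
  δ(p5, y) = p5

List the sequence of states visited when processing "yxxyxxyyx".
read 'y': p0 → p2
  read 'x': p2 → p2
  read 'x': p2 → p2
  read 'y': p2 → p0
  read 'x': p0 → p1
  read 'x': p1 → p3
  read 'y': p3 → p4
  read 'y': p4 → p3
  read 'x': p3 → p2
p0 -> p2 -> p2 -> p2 -> p0 -> p1 -> p3 -> p4 -> p3 -> p2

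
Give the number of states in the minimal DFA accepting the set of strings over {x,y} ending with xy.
By Myhill–Nerode, count the distinguishable equivalence classes: 3 classes — one per longest suffix of the input that is a prefix of 'xy' (lengths 0 through 2); only the length-2 class is accepting.
3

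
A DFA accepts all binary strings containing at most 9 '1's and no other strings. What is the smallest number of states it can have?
By Myhill–Nerode, count the distinguishable equivalence classes: 11 classes — having seen 0, 1, …, 9, or >9 copies of '1'; counts 0 through 9 are accepting and >9 is dead.
11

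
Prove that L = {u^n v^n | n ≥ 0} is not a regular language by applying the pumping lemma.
Assume L is regular with pumping length p. Idea: pumping the u-block changes the count balance.
Choose s = u^p v^p (length 2p ≥ p). By the pumping lemma, s = xyz with |xy| ≤ p, |y| > 0. So y = u^k for some k > 0 (since xy is entirely within the u's). Pumping gives xy²z = u^(p+k) v^p, which is not in L since p+k ≠ p.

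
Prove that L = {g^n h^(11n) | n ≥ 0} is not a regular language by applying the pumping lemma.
Assume L is regular with pumping length p. Idea: pumping the g-block breaks the 1:11 ratio.
Choose s = g^p h^(11p) (length 12p ≥ p). By the pumping lemma, s = xyz with |xy| ≤ p, |y| > 0, so y = g^k with k ≥ 1. Then xy²z = g^(p+k) h^(11p). For this to be in L we would need 11p = 11(p+k), i.e. 11k = 0, contradicting k ≥ 1. So xy²z ∉ L.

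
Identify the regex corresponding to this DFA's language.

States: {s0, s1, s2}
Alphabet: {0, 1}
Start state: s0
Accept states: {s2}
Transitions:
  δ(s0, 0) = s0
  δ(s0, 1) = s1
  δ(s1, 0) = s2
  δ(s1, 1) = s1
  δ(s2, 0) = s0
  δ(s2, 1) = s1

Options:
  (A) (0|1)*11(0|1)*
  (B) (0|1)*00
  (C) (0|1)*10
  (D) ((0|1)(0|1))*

Check each option against the DFA on short strings; one disagreement eliminates an option:
  (A) (0|1)*11(0|1)*: on '10' the DFA goes s0 → s1 → s2 and accepts (s2 ∈ Accept), but the regex does not match it → eliminate
  (B) (0|1)*00: on '00' the DFA goes s0 → s0 → s0 and rejects (s0 ∉ Accept), but the regex matches it → eliminate
  (C) (0|1)*10: agrees with the DFA on every string of length ≤ 6
  (D) ((0|1)(0|1))*: on ε the DFA stays in s0 and rejects (s0 ∉ Accept), but the regex matches it → eliminate
Only (C) is consistent with the DFA.
(C) (0|1)*10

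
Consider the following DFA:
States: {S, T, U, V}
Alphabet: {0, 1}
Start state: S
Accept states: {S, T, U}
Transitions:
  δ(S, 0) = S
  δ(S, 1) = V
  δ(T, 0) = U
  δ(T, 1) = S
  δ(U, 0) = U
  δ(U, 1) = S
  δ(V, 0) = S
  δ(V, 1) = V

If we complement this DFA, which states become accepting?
Complement accept states = All states \ Original accept states
= {S, T, U, V} \ {S, T, U}
{V}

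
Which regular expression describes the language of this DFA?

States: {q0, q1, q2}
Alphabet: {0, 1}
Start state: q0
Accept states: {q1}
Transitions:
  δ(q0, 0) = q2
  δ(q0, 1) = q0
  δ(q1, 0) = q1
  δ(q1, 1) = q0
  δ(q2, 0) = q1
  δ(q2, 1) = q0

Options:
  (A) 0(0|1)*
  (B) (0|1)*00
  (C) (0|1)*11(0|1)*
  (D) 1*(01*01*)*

Check each option against the DFA on short strings; one disagreement eliminates an option:
  (A) 0(0|1)*: on '0' the DFA goes q0 → q2 and rejects (q2 ∉ Accept), but the regex matches it → eliminate
  (B) (0|1)*00: agrees with the DFA on every string of length ≤ 6
  (C) (0|1)*11(0|1)*: on '00' the DFA goes q0 → q2 → q1 and accepts (q1 ∈ Accept), but the regex does not match it → eliminate
  (D) 1*(01*01*)*: on ε the DFA stays in q0 and rejects (q0 ∉ Accept), but the regex matches it → eliminate
Only (B) is consistent with the DFA.
(B) (0|1)*00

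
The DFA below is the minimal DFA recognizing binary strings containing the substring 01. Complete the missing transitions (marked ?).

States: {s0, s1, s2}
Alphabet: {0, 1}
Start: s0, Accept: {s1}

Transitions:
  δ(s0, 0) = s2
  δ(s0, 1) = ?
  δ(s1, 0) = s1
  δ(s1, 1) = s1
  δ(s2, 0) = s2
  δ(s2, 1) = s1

From the language and accept set, identify what each state tracks — s0: no 0 seen yet; s1: substring 01 seen; s2: seen a 0, waiting for 1.
Each missing δ(q, a) is the state matching the new tracked value after reading a.
δ(s0, 1) = s0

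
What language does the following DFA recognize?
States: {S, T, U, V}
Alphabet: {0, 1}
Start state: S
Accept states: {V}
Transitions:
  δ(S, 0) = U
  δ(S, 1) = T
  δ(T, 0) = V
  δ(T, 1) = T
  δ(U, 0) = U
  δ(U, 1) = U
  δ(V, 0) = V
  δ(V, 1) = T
Testing a few strings:
  '0' → reject
  '001' → reject
  '110' → accept
  '10' → accept
State roles: S=no input read; T=started with 1, last symbol 1; U=started with 0 (dead); V=started with 1, last symbol 0
All binary strings that start with 1 and end with 0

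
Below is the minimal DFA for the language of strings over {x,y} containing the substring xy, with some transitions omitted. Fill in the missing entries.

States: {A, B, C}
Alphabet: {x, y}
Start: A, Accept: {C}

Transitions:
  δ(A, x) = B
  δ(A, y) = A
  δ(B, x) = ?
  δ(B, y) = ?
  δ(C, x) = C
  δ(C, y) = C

From the language and accept set, identify what each state tracks — A: no x seen yet; B: seen a x, waiting for y; C: substring xy seen.
Each missing δ(q, a) is the state matching the new tracked value after reading a.
δ(B, x) = B; δ(B, y) = C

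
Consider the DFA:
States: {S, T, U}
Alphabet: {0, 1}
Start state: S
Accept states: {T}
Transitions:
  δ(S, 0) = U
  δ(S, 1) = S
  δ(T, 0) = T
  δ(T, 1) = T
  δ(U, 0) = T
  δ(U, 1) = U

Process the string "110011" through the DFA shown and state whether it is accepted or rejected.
Processing string "110011":
  S --1--> S
  S --1--> S
  S --0--> U
  U --0--> T
  T --1--> T
  T --1--> T
Final state: T
Accept states: {T}
Yes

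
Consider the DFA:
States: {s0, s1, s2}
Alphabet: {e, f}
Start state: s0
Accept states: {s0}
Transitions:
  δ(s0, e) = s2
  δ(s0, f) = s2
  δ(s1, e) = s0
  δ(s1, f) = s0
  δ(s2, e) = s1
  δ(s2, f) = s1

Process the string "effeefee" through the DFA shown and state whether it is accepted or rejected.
Processing string "effeefee":
  s0 --e--> s2
  s2 --f--> s1
  s1 --f--> s0
  s0 --e--> s2
  s2 --e--> s1
  s1 --f--> s0
  s0 --e--> s2
  s2 --e--> s1
Final state: s1
Accept states: {s0}
No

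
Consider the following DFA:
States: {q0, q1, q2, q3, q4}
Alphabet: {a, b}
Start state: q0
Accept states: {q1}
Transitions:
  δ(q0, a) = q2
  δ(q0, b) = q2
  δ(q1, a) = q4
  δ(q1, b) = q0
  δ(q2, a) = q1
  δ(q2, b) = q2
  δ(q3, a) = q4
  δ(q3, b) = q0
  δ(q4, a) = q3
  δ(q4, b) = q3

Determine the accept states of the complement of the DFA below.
Complement accept states = All states \ Original accept states
= {q0, q1, q2, q3, q4} \ {q1}
{q0, q2, q3, q4}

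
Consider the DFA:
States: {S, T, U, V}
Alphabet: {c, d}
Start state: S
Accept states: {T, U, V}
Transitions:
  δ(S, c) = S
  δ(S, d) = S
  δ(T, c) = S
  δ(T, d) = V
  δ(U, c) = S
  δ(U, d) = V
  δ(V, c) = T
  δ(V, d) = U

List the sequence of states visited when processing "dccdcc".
read 'd': S → S
  read 'c': S → S
  read 'c': S → S
  read 'd': S → S
  read 'c': S → S
  read 'c': S → S
S -> S -> S -> S -> S -> S -> S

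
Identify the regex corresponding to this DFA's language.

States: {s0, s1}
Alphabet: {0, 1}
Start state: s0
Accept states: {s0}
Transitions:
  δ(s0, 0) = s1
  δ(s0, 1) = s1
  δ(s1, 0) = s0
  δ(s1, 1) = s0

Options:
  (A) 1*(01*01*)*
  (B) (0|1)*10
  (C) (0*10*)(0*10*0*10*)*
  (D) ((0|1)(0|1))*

Check each option against the DFA on short strings; one disagreement eliminates an option:
  (A) 1*(01*01*)*: on '1' the DFA goes s0 → s1 and rejects (s1 ∉ Accept), but the regex matches it → eliminate
  (B) (0|1)*10: on ε the DFA stays in s0 and accepts (s0 ∈ Accept), but the regex does not match it → eliminate
  (C) (0*10*)(0*10*0*10*)*: on ε the DFA stays in s0 and accepts (s0 ∈ Accept), but the regex does not match it → eliminate
  (D) ((0|1)(0|1))*: agrees with the DFA on every string of length ≤ 6
Only (D) is consistent with the DFA.
(D) ((0|1)(0|1))*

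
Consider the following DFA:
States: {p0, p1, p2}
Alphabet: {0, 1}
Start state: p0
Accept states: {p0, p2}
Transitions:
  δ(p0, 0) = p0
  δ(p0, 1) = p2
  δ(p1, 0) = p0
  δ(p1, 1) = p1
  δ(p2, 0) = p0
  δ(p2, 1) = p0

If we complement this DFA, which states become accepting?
Complement accept states = All states \ Original accept states
= {p0, p1, p2} \ {p0, p2}
{p1}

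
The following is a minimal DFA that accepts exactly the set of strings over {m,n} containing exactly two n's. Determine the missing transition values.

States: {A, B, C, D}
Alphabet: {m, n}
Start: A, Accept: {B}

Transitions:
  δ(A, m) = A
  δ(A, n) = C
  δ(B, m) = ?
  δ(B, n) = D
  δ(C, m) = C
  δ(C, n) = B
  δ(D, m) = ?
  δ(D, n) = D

From the language and accept set, identify what each state tracks — A: zero n's; B: two n's; C: one n; D: ≥ three n's (dead).
Each missing δ(q, a) is the state matching the new tracked value after reading a.
δ(B, m) = B; δ(D, m) = D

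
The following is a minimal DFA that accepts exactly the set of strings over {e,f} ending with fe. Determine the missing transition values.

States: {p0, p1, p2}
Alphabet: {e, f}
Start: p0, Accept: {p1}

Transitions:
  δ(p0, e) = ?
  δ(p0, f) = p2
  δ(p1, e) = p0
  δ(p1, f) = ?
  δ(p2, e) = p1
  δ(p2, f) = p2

From the language and accept set, identify what each state tracks — p0: no suffix match; p1: suffix is fe; p2: one trailing f.
Each missing δ(q, a) is the state matching the new tracked value after reading a.
δ(p0, e) = p0; δ(p1, f) = p2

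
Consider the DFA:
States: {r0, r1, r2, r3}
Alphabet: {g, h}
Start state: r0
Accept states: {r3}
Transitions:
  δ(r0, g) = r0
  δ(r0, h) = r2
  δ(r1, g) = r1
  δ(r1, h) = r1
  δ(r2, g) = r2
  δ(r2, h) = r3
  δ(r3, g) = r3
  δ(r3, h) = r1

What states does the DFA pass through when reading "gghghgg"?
read 'g': r0 → r0
  read 'g': r0 → r0
  read 'h': r0 → r2
  read 'g': r2 → r2
  read 'h': r2 → r3
  read 'g': r3 → r3
  read 'g': r3 → r3
r0 -> r0 -> r0 -> r2 -> r2 -> r3 -> r3 -> r3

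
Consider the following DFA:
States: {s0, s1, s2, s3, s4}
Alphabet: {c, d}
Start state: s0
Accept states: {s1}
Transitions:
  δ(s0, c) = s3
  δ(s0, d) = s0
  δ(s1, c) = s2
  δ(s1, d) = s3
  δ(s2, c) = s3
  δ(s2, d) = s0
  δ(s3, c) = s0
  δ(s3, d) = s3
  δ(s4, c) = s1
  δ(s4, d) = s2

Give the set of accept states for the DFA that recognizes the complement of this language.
Complement accept states = All states \ Original accept states
= {s0, s1, s2, s3, s4} \ {s1}
{s0, s2, s3, s4}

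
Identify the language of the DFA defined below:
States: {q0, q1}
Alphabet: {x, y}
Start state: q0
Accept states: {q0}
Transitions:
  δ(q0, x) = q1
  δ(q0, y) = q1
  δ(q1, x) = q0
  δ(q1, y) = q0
Testing a few strings:
  'yxx' → reject
  'yx' → accept
  'yyx' → reject
  'yyy' → reject
State roles: q0=even length so far; q1=odd length so far
All strings over {x,y} of even length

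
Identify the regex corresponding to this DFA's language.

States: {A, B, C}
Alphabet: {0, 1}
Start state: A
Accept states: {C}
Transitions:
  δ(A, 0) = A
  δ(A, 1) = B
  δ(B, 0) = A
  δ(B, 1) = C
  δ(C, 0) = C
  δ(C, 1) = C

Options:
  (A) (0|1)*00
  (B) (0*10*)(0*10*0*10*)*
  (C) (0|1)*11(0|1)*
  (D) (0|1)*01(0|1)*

Check each option against the DFA on short strings; one disagreement eliminates an option:
  (A) (0|1)*00: on '00' the DFA goes A → A → A and rejects (A ∉ Accept), but the regex matches it → eliminate
  (B) (0*10*)(0*10*0*10*)*: on '1' the DFA goes A → B and rejects (B ∉ Accept), but the regex matches it → eliminate
  (C) (0|1)*11(0|1)*: agrees with the DFA on every string of length ≤ 6
  (D) (0|1)*01(0|1)*: on '01' the DFA goes A → A → B and rejects (B ∉ Accept), but the regex matches it → eliminate
Only (C) is consistent with the DFA.
(C) (0|1)*11(0|1)*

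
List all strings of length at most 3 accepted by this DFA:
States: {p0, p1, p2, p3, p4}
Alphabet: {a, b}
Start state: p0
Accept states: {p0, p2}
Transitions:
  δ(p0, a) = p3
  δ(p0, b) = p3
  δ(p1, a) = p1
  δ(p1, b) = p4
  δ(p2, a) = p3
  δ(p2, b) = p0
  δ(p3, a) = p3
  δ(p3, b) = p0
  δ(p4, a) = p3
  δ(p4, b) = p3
ε, ab, bb, aab, bab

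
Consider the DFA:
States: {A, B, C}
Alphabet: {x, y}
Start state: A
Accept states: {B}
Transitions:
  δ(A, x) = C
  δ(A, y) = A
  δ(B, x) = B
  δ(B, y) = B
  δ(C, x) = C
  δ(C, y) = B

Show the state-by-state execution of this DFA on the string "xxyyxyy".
read 'x': A → C
  read 'x': C → C
  read 'y': C → B
  read 'y': B → B
  read 'x': B → B
  read 'y': B → B
  read 'y': B → B
A -> C -> C -> B -> B -> B -> B -> B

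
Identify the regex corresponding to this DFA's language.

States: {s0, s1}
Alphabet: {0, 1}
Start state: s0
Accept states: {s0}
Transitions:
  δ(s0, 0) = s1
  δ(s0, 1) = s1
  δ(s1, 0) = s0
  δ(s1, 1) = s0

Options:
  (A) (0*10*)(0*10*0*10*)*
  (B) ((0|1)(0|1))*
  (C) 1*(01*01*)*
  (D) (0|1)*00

Check each option against the DFA on short strings; one disagreement eliminates an option:
  (A) (0*10*)(0*10*0*10*)*: on ε the DFA stays in s0 and accepts (s0 ∈ Accept), but the regex does not match it → eliminate
  (B) ((0|1)(0|1))*: agrees with the DFA on every string of length ≤ 6
  (C) 1*(01*01*)*: on '1' the DFA goes s0 → s1 and rejects (s1 ∉ Accept), but the regex matches it → eliminate
  (D) (0|1)*00: on ε the DFA stays in s0 and accepts (s0 ∈ Accept), but the regex does not match it → eliminate
Only (B) is consistent with the DFA.
(B) ((0|1)(0|1))*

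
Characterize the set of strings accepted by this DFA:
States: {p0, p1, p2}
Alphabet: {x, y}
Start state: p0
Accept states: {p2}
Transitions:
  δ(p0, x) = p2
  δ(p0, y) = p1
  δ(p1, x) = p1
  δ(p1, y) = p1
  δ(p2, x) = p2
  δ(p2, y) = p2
Testing a few strings:
  'yy' → reject
  'yyx' → reject
  'xxy' → accept
  'x' → accept
State roles: p0=no input read; p1=started with y (dead); p2=started with x
All strings over {x,y} starting with x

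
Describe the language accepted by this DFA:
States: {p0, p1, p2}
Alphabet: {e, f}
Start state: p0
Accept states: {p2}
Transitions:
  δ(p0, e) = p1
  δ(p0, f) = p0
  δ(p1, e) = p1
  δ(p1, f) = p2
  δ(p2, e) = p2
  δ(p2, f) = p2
Testing a few strings:
  'e' → reject
  'efee' → accept
  'efe' → accept
  'eee' → reject
State roles: p0=no e seen yet; p1=seen a e, waiting for f; p2=substring ef seen
All strings over {e,f} containing the substring ef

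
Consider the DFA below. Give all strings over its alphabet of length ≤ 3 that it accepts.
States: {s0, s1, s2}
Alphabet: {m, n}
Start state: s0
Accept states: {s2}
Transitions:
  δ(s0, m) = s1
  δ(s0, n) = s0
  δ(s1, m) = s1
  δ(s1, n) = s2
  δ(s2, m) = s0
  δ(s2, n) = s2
mn, mmn, mnn, nmn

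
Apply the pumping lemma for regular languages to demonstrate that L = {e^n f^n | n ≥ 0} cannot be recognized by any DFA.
Assume L is regular with pumping length p. Idea: pumping the e-block changes the count balance.
Choose s = e^p f^p (length 2p ≥ p). By the pumping lemma, s = xyz with |xy| ≤ p, |y| > 0. So y = e^k for some k > 0 (since xy is entirely within the e's). Pumping gives xy²z = e^(p+k) f^p, which is not in L since p+k ≠ p.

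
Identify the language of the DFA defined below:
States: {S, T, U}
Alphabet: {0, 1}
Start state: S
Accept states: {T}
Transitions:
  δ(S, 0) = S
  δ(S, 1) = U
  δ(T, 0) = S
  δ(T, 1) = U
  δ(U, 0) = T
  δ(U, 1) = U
Testing a few strings:
  '1' → reject
  '1110' → accept
  '11' → reject
  '001' → reject
State roles: S=no suffix match; T=suffix is 10; U=one trailing 1
All binary strings ending with 10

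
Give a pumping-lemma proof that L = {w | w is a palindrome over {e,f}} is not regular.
Assume L is regular with pumping length p. Idea: pumping the leading e-block breaks the symmetry.
Choose s = e^p f e^p (a palindrome of length 2p+1 ≥ p). By the pumping lemma, s = xyz with |xy| ≤ p, |y| > 0, so y = e^k with k > 0 (xy lies entirely in the first e^p). Then xy²z = e^(p+k) f e^p, which is not a palindrome since p+k ≠ p.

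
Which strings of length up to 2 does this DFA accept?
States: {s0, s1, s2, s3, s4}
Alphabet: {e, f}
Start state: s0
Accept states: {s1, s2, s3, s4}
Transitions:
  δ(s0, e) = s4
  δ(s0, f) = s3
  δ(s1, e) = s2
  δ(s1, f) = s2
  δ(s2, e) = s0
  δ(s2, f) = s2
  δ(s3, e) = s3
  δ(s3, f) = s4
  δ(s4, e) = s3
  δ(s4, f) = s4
e, f, ee, ef, fe, ff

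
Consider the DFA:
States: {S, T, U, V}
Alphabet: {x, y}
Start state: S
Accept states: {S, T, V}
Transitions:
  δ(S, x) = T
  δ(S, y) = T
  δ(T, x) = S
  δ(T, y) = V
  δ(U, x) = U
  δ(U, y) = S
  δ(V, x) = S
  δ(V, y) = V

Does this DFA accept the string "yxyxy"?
Processing string "yxyxy":
  S --y--> T
  T --x--> S
  S --y--> T
  T --x--> S
  S --y--> T
Final state: T
Accept states: {S, T, V}
Yes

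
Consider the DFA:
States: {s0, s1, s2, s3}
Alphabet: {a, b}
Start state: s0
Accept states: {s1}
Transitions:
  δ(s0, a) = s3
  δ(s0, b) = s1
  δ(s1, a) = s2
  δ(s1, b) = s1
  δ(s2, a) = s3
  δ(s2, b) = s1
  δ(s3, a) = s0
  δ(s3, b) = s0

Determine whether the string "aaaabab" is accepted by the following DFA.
Processing string "aaaabab":
  s0 --a--> s3
  s3 --a--> s0
  s0 --a--> s3
  s3 --a--> s0
  s0 --b--> s1
  s1 --a--> s2
  s2 --b--> s1
Final state: s1
Accept states: {s1}
Yes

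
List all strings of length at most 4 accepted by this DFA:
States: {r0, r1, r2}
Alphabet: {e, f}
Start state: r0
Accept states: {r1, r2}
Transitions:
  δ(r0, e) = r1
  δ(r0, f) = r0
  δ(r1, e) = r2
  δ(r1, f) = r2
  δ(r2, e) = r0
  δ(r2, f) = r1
e, ee, ef, fe, eef, eff, fee, fef, ffe, eeee, eefe, eeff, efee, effe, efff, feef, feff, ffee, ffef, fffe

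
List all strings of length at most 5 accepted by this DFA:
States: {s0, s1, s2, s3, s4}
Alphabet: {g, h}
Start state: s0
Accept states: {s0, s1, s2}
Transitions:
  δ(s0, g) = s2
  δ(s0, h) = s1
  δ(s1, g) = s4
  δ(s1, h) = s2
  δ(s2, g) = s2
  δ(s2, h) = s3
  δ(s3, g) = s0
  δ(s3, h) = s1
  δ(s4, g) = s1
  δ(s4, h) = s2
ε, g, h, gg, hh, ggg, ghg, ghh, hgg, hgh, hhg, gggg, gghg, gghh, ghgg, ghgh, ghhh, hggh, hghg, hhgg, hhhg, hhhh, ggggg, ggghg, ggghh, gghgg, gghgh, gghhh, ghggg, ghghh, ghhgg, ghhgh, ghhhg, hgggg, hgggh, hgghg, hghgg, hghhg, hghhh, hhggg, hhghg, hhghh, hhhgg, hhhgh, hhhhh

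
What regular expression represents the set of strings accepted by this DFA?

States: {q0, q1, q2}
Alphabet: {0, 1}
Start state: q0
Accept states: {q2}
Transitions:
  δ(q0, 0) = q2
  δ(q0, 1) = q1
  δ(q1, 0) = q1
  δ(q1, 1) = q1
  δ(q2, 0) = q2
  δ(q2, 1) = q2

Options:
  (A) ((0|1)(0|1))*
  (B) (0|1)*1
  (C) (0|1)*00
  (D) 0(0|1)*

Check each option against the DFA on short strings; one disagreement eliminates an option:
  (A) ((0|1)(0|1))*: on ε the DFA stays in q0 and rejects (q0 ∉ Accept), but the regex matches it → eliminate
  (B) (0|1)*1: on '0' the DFA goes q0 → q2 and accepts (q2 ∈ Accept), but the regex does not match it → eliminate
  (C) (0|1)*00: on '0' the DFA goes q0 → q2 and accepts (q2 ∈ Accept), but the regex does not match it → eliminate
  (D) 0(0|1)*: agrees with the DFA on every string of length ≤ 6
Only (D) is consistent with the DFA.
(D) 0(0|1)*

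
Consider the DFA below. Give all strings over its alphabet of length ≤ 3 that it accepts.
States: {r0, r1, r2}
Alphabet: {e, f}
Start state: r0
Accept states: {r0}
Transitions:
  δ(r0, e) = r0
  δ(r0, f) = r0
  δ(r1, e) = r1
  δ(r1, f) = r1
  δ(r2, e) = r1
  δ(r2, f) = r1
ε, e, f, ee, ef, fe, ff, eee, eef, efe, eff, fee, fef, ffe, fff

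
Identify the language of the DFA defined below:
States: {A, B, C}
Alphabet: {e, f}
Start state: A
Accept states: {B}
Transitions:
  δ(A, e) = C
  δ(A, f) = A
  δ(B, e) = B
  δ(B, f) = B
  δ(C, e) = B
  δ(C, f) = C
Testing a few strings:
  'fe' → reject
  'f' → reject
  'e' → reject
  'eff' → reject
State roles: A=zero e's seen; B=≥ two e's seen; C=one e seen
All strings over {e,f} containing at least two e's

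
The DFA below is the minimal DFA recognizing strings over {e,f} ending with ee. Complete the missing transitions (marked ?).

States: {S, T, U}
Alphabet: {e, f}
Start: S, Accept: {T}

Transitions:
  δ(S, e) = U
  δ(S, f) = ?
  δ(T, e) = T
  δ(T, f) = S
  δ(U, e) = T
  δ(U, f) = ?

From the language and accept set, identify what each state tracks — S: last symbol not e; T: two trailing e's; U: one trailing e.
Each missing δ(q, a) is the state matching the new tracked value after reading a.
δ(S, f) = S; δ(U, f) = S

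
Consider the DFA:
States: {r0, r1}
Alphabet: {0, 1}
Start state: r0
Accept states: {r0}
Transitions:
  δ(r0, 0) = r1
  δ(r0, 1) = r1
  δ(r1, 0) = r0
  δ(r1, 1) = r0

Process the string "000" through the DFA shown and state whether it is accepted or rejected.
Processing string "000":
  r0 --0--> r1
  r1 --0--> r0
  r0 --0--> r1
Final state: r1
Accept states: {r0}
No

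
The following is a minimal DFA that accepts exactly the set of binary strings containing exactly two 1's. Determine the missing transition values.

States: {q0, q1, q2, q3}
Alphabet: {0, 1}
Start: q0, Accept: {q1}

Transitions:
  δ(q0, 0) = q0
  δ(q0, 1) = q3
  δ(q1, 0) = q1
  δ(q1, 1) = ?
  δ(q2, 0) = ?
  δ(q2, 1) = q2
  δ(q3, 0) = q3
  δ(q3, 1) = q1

From the language and accept set, identify what each state tracks — q0: zero 1's; q1: two 1's; q2: ≥ three 1's (dead); q3: one 1.
Each missing δ(q, a) is the state matching the new tracked value after reading a.
δ(q1, 1) = q2; δ(q2, 0) = q2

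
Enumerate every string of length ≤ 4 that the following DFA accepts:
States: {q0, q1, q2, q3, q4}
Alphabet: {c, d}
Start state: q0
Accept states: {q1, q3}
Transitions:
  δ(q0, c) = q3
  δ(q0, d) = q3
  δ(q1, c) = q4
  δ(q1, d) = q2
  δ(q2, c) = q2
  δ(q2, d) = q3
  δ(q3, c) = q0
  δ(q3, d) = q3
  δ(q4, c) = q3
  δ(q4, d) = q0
c, d, cd, dd, ccc, ccd, cdd, dcc, dcd, ddd, cccd, ccdd, cdcc, cdcd, cddd, dccd, dcdd, ddcc, ddcd, dddd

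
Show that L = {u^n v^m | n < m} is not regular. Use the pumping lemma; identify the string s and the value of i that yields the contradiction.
Assume L is regular with pumping length p. Idea: pumping up the u-block makes the u-count reach the v-count.
Choose s = u^p v^(p+1) ∈ L. By the pumping lemma, s = xyz with |xy| ≤ p, |y| > 0, so y = u^k with k ≥ 1. Then xy²z = u^(p+k) v^(p+1). Since p+k ≥ p+1, the number of u's is no longer strictly less than the number of v's, so xy²z ∉ L.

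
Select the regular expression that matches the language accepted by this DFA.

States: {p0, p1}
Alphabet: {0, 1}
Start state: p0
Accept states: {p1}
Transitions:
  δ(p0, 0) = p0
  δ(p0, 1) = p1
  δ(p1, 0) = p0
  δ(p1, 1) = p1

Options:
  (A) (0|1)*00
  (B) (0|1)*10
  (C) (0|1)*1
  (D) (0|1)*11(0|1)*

Check each option against the DFA on short strings; one disagreement eliminates an option:
  (A) (0|1)*00: on '1' the DFA goes p0 → p1 and accepts (p1 ∈ Accept), but the regex does not match it → eliminate
  (B) (0|1)*10: on '1' the DFA goes p0 → p1 and accepts (p1 ∈ Accept), but the regex does not match it → eliminate
  (C) (0|1)*1: agrees with the DFA on every string of length ≤ 6
  (D) (0|1)*11(0|1)*: on '1' the DFA goes p0 → p1 and accepts (p1 ∈ Accept), but the regex does not match it → eliminate
Only (C) is consistent with the DFA.
(C) (0|1)*1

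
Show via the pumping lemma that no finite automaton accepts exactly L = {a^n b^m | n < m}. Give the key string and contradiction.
Assume L is regular with pumping length p. Idea: pumping up the a-block makes the a-count reach the b-count.
Choose s = a^p b^(p+1) ∈ L. By the pumping lemma, s = xyz with |xy| ≤ p, |y| > 0, so y = a^k with k ≥ 1. Then xy²z = a^(p+k) b^(p+1). Since p+k ≥ p+1, the number of a's is no longer strictly less than the number of b's, so xy²z ∉ L.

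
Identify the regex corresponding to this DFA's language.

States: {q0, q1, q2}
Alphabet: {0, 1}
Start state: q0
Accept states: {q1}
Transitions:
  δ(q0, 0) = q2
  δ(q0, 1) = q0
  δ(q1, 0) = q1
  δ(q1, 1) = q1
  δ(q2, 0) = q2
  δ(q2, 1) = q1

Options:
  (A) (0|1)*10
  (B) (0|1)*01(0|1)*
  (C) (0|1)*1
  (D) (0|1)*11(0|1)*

Check each option against the DFA on short strings; one disagreement eliminates an option:
  (A) (0|1)*10: on '01' the DFA goes q0 → q2 → q1 and accepts (q1 ∈ Accept), but the regex does not match it → eliminate
  (B) (0|1)*01(0|1)*: agrees with the DFA on every string of length ≤ 6
  (C) (0|1)*1: on '1' the DFA goes q0 → q0 and rejects (q0 ∉ Accept), but the regex matches it → eliminate
  (D) (0|1)*11(0|1)*: on '01' the DFA goes q0 → q2 → q1 and accepts (q1 ∈ Accept), but the regex does not match it → eliminate
Only (B) is consistent with the DFA.
(B) (0|1)*01(0|1)*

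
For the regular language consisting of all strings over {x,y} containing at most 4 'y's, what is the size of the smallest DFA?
By Myhill–Nerode, count the distinguishable equivalence classes: 6 classes — having seen 0, 1, …, 4, or >4 copies of 'y'; counts 0 through 4 are accepting and >4 is dead.
6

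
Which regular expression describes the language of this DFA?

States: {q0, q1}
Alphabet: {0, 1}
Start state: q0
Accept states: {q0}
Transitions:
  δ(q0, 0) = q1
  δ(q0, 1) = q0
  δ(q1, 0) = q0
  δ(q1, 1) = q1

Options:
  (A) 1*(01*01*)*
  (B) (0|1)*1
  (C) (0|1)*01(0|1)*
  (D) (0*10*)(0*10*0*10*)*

Check each option against the DFA on short strings; one disagreement eliminates an option:
  (A) 1*(01*01*)*: agrees with the DFA on every string of length ≤ 6
  (B) (0|1)*1: on ε the DFA stays in q0 and accepts (q0 ∈ Accept), but the regex does not match it → eliminate
  (C) (0|1)*01(0|1)*: on ε the DFA stays in q0 and accepts (q0 ∈ Accept), but the regex does not match it → eliminate
  (D) (0*10*)(0*10*0*10*)*: on ε the DFA stays in q0 and accepts (q0 ∈ Accept), but the regex does not match it → eliminate
Only (A) is consistent with the DFA.
(A) 1*(01*01*)*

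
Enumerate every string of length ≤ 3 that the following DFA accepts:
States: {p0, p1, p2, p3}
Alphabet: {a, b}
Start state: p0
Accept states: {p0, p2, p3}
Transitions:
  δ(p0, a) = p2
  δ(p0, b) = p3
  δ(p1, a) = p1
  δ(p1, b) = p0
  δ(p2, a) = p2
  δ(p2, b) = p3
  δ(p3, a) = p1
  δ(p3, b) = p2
ε, a, b, aa, ab, bb, aaa, aab, abb, bab, bba, bbb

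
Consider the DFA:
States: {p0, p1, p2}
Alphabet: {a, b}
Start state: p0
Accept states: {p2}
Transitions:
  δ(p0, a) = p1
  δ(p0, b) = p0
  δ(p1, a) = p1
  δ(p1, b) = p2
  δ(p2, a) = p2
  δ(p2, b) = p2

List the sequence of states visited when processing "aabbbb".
read 'a': p0 → p1
  read 'a': p1 → p1
  read 'b': p1 → p2
  read 'b': p2 → p2
  read 'b': p2 → p2
  read 'b': p2 → p2
p0 -> p1 -> p1 -> p2 -> p2 -> p2 -> p2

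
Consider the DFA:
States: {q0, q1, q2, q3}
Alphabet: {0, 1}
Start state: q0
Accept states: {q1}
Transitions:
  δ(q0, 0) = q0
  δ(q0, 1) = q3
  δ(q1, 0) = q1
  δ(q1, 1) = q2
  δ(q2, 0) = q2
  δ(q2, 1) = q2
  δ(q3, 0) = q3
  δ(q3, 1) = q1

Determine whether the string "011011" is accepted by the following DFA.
Processing string "011011":
  q0 --0--> q0
  q0 --1--> q3
  q3 --1--> q1
  q1 --0--> q1
  q1 --1--> q2
  q2 --1--> q2
Final state: q2
Accept states: {q1}
No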